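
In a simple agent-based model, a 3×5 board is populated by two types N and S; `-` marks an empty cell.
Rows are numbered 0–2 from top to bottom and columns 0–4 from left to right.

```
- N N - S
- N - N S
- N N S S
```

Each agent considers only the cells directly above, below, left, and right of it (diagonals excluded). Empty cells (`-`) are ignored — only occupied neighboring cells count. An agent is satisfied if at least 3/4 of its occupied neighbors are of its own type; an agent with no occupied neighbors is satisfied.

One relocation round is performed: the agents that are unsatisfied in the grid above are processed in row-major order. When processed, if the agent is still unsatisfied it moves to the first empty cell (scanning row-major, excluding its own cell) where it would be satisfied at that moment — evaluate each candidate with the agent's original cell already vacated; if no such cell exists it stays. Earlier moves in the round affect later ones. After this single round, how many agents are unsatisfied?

0

Initially unsatisfied (in order): (1,3), (1,4), (2,2), (2,3).
  (1,3) → (0,0).
  (1,4): now satisfied by earlier moves; stays.
  (2,2) → (1,0).
  (2,3): now satisfied by earlier moves; stays.
Resulting grid:
N N N - S
N N - - S
- N - S S
All satisfied now.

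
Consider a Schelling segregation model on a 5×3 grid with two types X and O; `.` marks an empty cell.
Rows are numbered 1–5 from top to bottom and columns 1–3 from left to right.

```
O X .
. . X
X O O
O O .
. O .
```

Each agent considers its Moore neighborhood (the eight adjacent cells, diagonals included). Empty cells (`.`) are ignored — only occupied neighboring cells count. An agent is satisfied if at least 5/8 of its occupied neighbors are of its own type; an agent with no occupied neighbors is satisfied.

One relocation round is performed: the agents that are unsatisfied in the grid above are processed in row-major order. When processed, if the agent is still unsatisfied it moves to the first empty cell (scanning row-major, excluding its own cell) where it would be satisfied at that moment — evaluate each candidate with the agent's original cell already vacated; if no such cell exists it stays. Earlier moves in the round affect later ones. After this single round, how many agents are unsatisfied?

Initially unsatisfied (in order): (1,1), (1,2), (2,3), (3,1), (3,2).
  (1,1) → (4,3).
  (1,2): now satisfied by earlier moves; stays.
  (2,3) → (1,1).
  (3,1) → (1,3).
  (3,2): now satisfied by earlier moves; stays.
Resulting grid:
X X X
. . .
. O O
O O O
. O .
All satisfied now.

0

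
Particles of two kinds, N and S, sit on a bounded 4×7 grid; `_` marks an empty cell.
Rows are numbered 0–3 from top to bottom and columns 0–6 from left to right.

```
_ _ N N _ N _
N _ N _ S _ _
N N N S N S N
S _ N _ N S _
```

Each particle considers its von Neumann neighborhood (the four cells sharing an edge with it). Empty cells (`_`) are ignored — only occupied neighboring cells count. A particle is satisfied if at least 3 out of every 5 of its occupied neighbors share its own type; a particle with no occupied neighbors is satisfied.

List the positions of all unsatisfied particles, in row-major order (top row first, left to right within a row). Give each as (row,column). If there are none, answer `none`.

(1,4), (2,3), (2,4), (2,5), (2,6), (3,0), (3,4), (3,5)

Row 0: (0,2)N 2/2 ✓ · (0,3)N 1/1 ✓ · (0,5)N 0/0 ✓
Row 1: (1,0)N 1/1 ✓ · (1,2)N 2/2 ✓ · (1,4)S 0/1 ✗
Row 2: (2,0)N 2/3 ✓ · (2,1)N 2/2 ✓ · (2,2)N 3/4 ✓ · (2,3)S 0/2 ✗ · (2,4)N 1/4 ✗ · (2,5)S 1/3 ✗ · (2,6)N 0/1 ✗
Row 3: (3,0)S 0/1 ✗ · (3,2)N 1/1 ✓ · (3,4)N 1/2 ✗ · (3,5)S 1/2 ✗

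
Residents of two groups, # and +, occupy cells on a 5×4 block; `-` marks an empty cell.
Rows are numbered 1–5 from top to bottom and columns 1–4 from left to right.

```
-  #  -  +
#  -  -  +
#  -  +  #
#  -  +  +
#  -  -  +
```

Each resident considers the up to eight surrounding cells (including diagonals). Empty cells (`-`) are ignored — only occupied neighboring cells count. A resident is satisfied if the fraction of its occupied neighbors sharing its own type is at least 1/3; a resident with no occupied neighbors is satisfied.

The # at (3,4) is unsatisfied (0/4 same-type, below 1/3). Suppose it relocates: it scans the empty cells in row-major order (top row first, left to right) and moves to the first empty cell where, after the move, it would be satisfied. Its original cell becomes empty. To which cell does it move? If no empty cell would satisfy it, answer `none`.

Vacating (3,4). Empty cells in order:
  (1,1): 2/2 same-type → satisfied — stop here.

(1,1)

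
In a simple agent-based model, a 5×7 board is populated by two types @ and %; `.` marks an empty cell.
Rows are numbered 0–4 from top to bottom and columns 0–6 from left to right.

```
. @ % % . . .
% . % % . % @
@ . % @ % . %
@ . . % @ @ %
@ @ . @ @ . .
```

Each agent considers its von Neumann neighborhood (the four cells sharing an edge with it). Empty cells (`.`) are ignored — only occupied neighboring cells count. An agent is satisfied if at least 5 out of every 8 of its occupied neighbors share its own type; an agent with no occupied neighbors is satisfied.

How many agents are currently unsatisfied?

(0,1)@ 0/1 not
(0,2)% 2/3 satisfied
(0,3)% 2/2 satisfied
(1,0)% 0/1 not
(1,2)% 3/3 satisfied
(1,3)% 2/3 satisfied
(1,5)% 0/1 not
(1,6)@ 0/2 not
(2,0)@ 1/2 not
(2,2)% 1/2 not
(2,3)@ 0/4 not
(2,4)% 0/2 not
(2,6)% 1/2 not
(3,0)@ 2/2 satisfied
(3,3)% 0/3 not
(3,4)@ 2/4 not
(3,5)@ 1/2 not
(3,6)% 1/2 not
(4,0)@ 2/2 satisfied
(4,1)@ 1/1 satisfied
(4,3)@ 1/2 not
(4,4)@ 2/2 satisfied
Unsatisfied: (0,1), (1,0), (1,5), (1,6), (2,0), (2,2), (2,3), (2,4), (2,6), (3,3), (3,4), (3,5), (3,6), (4,3) — 14 in total.

14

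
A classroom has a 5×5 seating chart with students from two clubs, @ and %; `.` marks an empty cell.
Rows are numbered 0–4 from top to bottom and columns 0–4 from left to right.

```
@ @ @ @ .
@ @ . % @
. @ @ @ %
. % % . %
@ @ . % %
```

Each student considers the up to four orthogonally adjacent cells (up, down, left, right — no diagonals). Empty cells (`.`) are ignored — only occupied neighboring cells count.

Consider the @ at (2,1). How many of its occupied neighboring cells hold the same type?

2

Occupied neighbors of (2,1): (1,1)=@, (3,1)=%, (2,2)=@.
Same type (@): 2 of 3.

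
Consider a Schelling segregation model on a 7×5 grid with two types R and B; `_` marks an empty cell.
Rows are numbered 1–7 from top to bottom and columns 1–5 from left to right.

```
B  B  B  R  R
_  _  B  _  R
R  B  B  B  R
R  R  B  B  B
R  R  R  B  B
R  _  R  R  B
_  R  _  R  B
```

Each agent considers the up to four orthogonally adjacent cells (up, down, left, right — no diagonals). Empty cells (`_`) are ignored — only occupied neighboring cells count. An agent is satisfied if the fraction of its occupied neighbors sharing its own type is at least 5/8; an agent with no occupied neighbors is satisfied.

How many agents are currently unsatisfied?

Row 1: (1,1)B 1/1 ok · (1,2)B 2/2 ok · (1,3)B 2/3 ok · (1,4)R 1/2 unhappy · (1,5)R 2/2 ok
Row 2: (2,3)B 2/2 ok · (2,5)R 2/2 ok
Row 3: (3,1)R 1/2 unhappy · (3,2)B 1/3 unhappy · (3,3)B 4/4 ok · (3,4)B 2/3 ok · (3,5)R 1/3 unhappy
Row 4: (4,1)R 3/3 ok · (4,2)R 2/4 unhappy · (4,3)B 2/4 unhappy · (4,4)B 4/4 ok · (4,5)B 2/3 ok
Row 5: (5,1)R 3/3 ok · (5,2)R 3/3 ok · (5,3)R 2/4 unhappy · (5,4)B 2/4 unhappy · (5,5)B 3/3 ok
Row 6: (6,1)R 1/1 ok · (6,3)R 2/2 ok · (6,4)R 2/4 unhappy · (6,5)B 2/3 ok
Row 7: (7,2)R 0/0 ok · (7,4)R 1/2 unhappy · (7,5)B 1/2 unhappy
Unsatisfied: (1,4), (3,1), (3,2), (3,5), (4,2), (4,3), (5,3), (5,4), (6,4), (7,4), (7,5) — 11 in total.

11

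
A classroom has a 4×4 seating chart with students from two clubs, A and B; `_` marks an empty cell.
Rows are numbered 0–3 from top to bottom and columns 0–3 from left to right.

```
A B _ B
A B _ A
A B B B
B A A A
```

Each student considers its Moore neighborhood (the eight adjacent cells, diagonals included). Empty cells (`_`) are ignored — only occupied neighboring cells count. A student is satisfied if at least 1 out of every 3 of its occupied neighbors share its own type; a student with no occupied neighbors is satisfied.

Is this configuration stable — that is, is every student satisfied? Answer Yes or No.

(0,0)A 1/3 satisfied
(0,1)B 1/3 satisfied
(0,3)B 0/1 not
(1,0)A 2/5 satisfied
(1,1)B 3/6 satisfied
(1,3)A 0/3 not
(2,0)A 2/5 satisfied
(2,1)B 3/7 satisfied
(2,2)B 3/7 satisfied
(2,3)B 1/4 not
(3,0)B 1/3 satisfied
(3,1)A 2/5 satisfied
(3,2)A 2/5 satisfied
(3,3)A 1/3 satisfied
For instance (0,3) has only 0/1 same-type neighbors, below 1/3.

No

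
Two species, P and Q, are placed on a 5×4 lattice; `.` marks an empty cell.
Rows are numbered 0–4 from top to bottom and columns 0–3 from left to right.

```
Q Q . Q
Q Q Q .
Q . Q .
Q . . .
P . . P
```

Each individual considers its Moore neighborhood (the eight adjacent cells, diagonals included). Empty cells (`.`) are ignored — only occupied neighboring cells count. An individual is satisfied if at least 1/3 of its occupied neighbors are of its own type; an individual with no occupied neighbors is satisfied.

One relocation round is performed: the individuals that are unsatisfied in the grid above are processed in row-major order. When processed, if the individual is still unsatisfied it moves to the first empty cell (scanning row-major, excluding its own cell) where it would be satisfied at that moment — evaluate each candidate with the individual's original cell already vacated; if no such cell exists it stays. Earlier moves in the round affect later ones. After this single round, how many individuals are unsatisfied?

0

Initially unsatisfied (in order): (4,0).
  (4,0) → (3,2).
Resulting grid:
Q Q . Q
Q Q Q .
Q . Q .
Q . P .
. . . P
All satisfied now.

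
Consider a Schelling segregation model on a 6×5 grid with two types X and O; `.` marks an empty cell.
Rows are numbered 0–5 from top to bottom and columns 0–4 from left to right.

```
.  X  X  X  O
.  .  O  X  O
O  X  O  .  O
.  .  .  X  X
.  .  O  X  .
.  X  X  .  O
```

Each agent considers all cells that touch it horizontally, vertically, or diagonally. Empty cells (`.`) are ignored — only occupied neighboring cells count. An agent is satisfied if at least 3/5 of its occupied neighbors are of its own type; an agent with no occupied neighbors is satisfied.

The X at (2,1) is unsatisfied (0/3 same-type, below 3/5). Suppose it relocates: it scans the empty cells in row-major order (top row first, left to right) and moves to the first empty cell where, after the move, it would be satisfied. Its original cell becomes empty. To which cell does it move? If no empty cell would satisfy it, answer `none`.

Vacating (2,1). Empty cells in order:
  (0,0): 1/1 same-type → satisfied — stop here.

(0,0)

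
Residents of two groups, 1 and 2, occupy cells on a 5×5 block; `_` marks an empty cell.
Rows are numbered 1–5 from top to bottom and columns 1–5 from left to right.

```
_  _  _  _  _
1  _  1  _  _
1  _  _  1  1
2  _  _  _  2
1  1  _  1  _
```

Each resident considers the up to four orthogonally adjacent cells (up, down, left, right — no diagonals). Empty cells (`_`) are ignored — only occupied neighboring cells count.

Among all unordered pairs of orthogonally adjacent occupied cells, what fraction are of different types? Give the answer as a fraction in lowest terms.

1/2

Scan each occupied cell's neighbors to the right and below so each pair is counted once.
From row 2: 0 unlike of 1 pairs (running 0/1).
From row 3: 2 unlike of 3 pairs (running 2/4).
From row 4: 1 unlike of 1 pairs (running 3/5).
From row 5: 0 unlike of 1 pairs (running 3/6).
Total adjacent occupied pairs: 6; unlike-type pairs: 3.
3/6 reduces to 1/2.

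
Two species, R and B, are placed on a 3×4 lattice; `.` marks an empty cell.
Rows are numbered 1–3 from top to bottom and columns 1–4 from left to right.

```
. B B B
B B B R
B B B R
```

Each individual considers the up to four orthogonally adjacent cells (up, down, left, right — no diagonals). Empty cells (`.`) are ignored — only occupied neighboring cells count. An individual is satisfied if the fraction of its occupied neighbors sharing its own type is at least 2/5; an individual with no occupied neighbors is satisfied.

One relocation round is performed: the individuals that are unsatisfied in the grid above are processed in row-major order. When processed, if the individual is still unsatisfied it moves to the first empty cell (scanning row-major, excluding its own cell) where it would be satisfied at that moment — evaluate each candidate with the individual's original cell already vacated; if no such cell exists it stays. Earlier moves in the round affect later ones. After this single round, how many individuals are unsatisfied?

1

Initially unsatisfied (in order): (2,4).
  (2,4): no empty cell satisfies it; stays.
Resulting grid:
. B B B
B B B R
B B B R
Unsatisfied now: (2,4).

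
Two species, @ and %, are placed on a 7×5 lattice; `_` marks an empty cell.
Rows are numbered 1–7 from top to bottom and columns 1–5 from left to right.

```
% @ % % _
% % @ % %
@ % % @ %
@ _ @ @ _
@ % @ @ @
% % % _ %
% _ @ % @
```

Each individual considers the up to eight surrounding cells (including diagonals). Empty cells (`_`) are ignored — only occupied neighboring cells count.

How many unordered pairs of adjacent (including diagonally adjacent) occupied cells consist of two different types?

Scan each occupied cell's neighbors to the right and below (and the two forward diagonals) so each pair is counted once.
Row 1: %(1,1)–@(1,2)≠ %(1,1)–%(2,1)= %(1,1)–%(2,2)= @(1,2)–%(1,3)≠ @(1,2)–%(2,2)≠ @(1,2)–@(2,3)= @(1,2)–%(2,1)≠ %(1,3)–%(1,4)= %(1,3)–@(2,3)≠ %(1,3)–%(2,4)= %(1,3)–%(2,2)= %(1,4)–%(2,4)= %(1,4)–%(2,5)= %(1,4)–@(2,3)≠  → 6/14 unlike.
Row 2: %(2,1)–%(2,2)= %(2,1)–@(3,1)≠ %(2,1)–%(3,2)= %(2,2)–@(2,3)≠ %(2,2)–%(3,2)= %(2,2)–%(3,3)= %(2,2)–@(3,1)≠ @(2,3)–%(2,4)≠ @(2,3)–%(3,3)≠ @(2,3)–@(3,4)= @(2,3)–%(3,2)≠ %(2,4)–%(2,5)= %(2,4)–@(3,4)≠ %(2,4)–%(3,5)= %(2,4)–%(3,3)= %(2,5)–%(3,5)= %(2,5)–@(3,4)≠  → 8/17 unlike.
Row 3: @(3,1)–%(3,2)≠ @(3,1)–@(4,1)= %(3,2)–%(3,3)= %(3,2)–@(4,3)≠ %(3,2)–@(4,1)≠ %(3,3)–@(3,4)≠ %(3,3)–@(4,3)≠ %(3,3)–@(4,4)≠ @(3,4)–%(3,5)≠ @(3,4)–@(4,4)= @(3,4)–@(4,3)= %(3,5)–@(4,4)≠  → 8/12 unlike.
Row 4: @(4,1)–@(5,1)= @(4,1)–%(5,2)≠ @(4,3)–@(4,4)= @(4,3)–@(5,3)= @(4,3)–@(5,4)= @(4,3)–%(5,2)≠ @(4,4)–@(5,4)= @(4,4)–@(5,5)= @(4,4)–@(5,3)=  → 2/9 unlike.
Row 5: @(5,1)–%(5,2)≠ @(5,1)–%(6,1)≠ @(5,1)–%(6,2)≠ %(5,2)–@(5,3)≠ %(5,2)–%(6,2)= %(5,2)–%(6,3)= %(5,2)–%(6,1)= @(5,3)–@(5,4)= @(5,3)–%(6,3)≠ @(5,3)–%(6,2)≠ @(5,4)–@(5,5)= @(5,4)–%(6,5)≠ @(5,4)–%(6,3)≠ @(5,5)–%(6,5)≠  → 9/14 unlike.
Row 6: %(6,1)–%(6,2)= %(6,1)–%(7,1)= %(6,2)–%(6,3)= %(6,2)–@(7,3)≠ %(6,2)–%(7,1)= %(6,3)–@(7,3)≠ %(6,3)–%(7,4)= %(6,5)–@(7,5)≠ %(6,5)–%(7,4)=  → 3/9 unlike.
Row 7: @(7,3)–%(7,4)≠ %(7,4)–@(7,5)≠  → 2/2 unlike.
Total adjacent occupied pairs: 77; unlike-type pairs: 38.

38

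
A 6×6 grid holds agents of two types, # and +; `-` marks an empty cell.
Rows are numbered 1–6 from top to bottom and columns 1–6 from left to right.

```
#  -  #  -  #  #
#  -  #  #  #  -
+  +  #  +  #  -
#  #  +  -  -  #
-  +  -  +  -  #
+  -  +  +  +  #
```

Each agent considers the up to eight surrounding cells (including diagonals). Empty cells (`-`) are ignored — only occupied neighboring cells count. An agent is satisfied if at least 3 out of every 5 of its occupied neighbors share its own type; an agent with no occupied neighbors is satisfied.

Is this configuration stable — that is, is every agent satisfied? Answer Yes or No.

(1,1)# 1/1 satisfied
(1,3)# 2/2 satisfied
(1,5)# 3/3 satisfied
(1,6)# 2/2 satisfied
(2,1)# 1/3 not
(2,3)# 3/5 satisfied
(2,4)# 6/7 satisfied
(2,5)# 4/5 satisfied
(3,1)+ 1/4 not
(3,2)+ 2/7 not
(3,3)# 3/6 not
(3,4)+ 1/6 not
(3,5)# 3/4 satisfied
(4,1)# 1/4 not
(4,2)# 2/6 not
(4,3)+ 4/6 satisfied
(4,6)# 2/2 satisfied
(5,2)+ 3/5 satisfied
(5,4)+ 4/4 satisfied
(5,6)# 2/3 satisfied
(6,1)+ 1/1 satisfied
(6,3)+ 3/3 satisfied
(6,4)+ 3/3 satisfied
(6,5)+ 2/4 not
(6,6)# 1/2 not
For instance (2,1) has only 1/3 same-type neighbors, below 3/5.

No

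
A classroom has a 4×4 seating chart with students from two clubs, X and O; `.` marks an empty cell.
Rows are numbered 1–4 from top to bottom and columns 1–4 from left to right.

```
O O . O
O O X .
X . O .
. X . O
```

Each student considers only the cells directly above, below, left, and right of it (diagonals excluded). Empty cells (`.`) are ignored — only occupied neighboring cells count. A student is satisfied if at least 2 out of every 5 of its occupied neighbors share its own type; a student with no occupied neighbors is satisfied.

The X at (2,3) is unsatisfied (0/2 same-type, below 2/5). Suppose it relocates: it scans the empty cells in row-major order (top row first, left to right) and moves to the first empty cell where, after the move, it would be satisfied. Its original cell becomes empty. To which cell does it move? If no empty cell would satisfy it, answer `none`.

Vacating (2,3). Empty cells in order:
  (1,3): 0/2 same-type → still unsatisfied.
  (2,4): 0/1 same-type → still unsatisfied.
  (3,2): 2/4 same-type → satisfied — stop here.

(3,2)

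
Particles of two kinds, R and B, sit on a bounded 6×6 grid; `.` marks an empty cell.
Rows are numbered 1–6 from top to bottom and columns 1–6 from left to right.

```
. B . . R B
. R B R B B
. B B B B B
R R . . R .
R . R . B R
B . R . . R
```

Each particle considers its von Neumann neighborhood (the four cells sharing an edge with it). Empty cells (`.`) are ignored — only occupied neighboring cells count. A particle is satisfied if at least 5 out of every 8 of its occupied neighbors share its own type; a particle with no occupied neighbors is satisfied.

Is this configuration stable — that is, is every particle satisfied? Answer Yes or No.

No

Row 1: (1,2)B 0/1 unhappy · (1,5)R 0/2 unhappy · (1,6)B 1/2 unhappy
Row 2: (2,2)R 0/3 unhappy · (2,3)B 1/3 unhappy · (2,4)R 0/3 unhappy · (2,5)B 2/4 unhappy · (2,6)B 3/3 ok
Row 3: (3,2)B 1/3 unhappy · (3,3)B 3/3 ok · (3,4)B 2/3 ok · (3,5)B 3/4 ok · (3,6)B 2/2 ok
Row 4: (4,1)R 2/2 ok · (4,2)R 1/2 unhappy · (4,5)R 0/2 unhappy
Row 5: (5,1)R 1/2 unhappy · (5,3)R 1/1 ok · (5,5)B 0/2 unhappy · (5,6)R 1/2 unhappy
Row 6: (6,1)B 0/1 unhappy · (6,3)R 1/1 ok · (6,6)R 1/1 ok
For instance (1,2) has only 0/1 same-type neighbors, below 5/8.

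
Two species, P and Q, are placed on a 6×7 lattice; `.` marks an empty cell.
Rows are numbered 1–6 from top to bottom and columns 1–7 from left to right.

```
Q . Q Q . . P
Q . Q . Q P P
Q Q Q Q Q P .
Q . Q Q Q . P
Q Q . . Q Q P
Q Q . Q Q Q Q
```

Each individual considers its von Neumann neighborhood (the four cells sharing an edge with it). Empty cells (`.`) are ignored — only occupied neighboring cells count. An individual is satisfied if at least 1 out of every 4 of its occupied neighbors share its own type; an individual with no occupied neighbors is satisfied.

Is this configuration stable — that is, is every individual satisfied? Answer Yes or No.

Row 1: (1,1)Q 1/1 ✓ · (1,3)Q 2/2 ✓ · (1,4)Q 1/1 ✓ · (1,7)P 1/1 ✓
Row 2: (2,1)Q 2/2 ✓ · (2,3)Q 2/2 ✓ · (2,5)Q 1/2 ✓ · (2,6)P 2/3 ✓ · (2,7)P 2/2 ✓
Row 3: (3,1)Q 3/3 ✓ · (3,2)Q 2/2 ✓ · (3,3)Q 4/4 ✓ · (3,4)Q 3/3 ✓ · (3,5)Q 3/4 ✓ · (3,6)P 1/2 ✓
Row 4: (4,1)Q 2/2 ✓ · (4,3)Q 2/2 ✓ · (4,4)Q 3/3 ✓ · (4,5)Q 3/3 ✓ · (4,7)P 1/1 ✓
Row 5: (5,1)Q 3/3 ✓ · (5,2)Q 2/2 ✓ · (5,5)Q 3/3 ✓ · (5,6)Q 2/3 ✓ · (5,7)P 1/3 ✓
Row 6: (6,1)Q 2/2 ✓ · (6,2)Q 2/2 ✓ · (6,4)Q 1/1 ✓ · (6,5)Q 3/3 ✓ · (6,6)Q 3/3 ✓ · (6,7)Q 1/2 ✓
All meet the threshold, so the configuration is stable.

Yes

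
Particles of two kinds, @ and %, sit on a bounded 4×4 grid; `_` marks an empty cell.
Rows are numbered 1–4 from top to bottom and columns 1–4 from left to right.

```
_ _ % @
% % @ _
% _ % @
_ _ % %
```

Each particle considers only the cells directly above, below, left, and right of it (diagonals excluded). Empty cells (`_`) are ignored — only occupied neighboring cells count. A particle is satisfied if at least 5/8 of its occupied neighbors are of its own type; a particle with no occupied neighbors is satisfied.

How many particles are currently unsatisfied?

Row 1: (1,3)% 0/2 not · (1,4)@ 0/1 not
Row 2: (2,1)% 2/2 satisfied · (2,2)% 1/2 not · (2,3)@ 0/3 not
Row 3: (3,1)% 1/1 satisfied · (3,3)% 1/3 not · (3,4)@ 0/2 not
Row 4: (4,3)% 2/2 satisfied · (4,4)% 1/2 not
Unsatisfied: (1,3), (1,4), (2,2), (2,3), (3,3), (3,4), (4,4) — 7 in total.

7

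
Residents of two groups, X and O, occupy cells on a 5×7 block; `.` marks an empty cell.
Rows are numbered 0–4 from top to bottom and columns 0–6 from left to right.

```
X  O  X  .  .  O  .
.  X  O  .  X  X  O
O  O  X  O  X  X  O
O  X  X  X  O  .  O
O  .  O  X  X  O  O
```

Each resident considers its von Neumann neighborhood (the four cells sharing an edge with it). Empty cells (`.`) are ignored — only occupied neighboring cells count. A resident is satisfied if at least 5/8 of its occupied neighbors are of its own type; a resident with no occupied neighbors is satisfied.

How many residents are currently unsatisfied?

18

(0,0)X 0/1 ✗
(0,1)O 0/3 ✗
(0,2)X 0/2 ✗
(0,5)O 0/1 ✗
(1,1)X 0/3 ✗
(1,2)O 0/3 ✗
(1,4)X 2/2 ✓
(1,5)X 2/4 ✗
(1,6)O 1/2 ✗
(2,0)O 2/2 ✓
(2,1)O 1/4 ✗
(2,2)X 1/4 ✗
(2,3)O 0/3 ✗
(2,4)X 2/4 ✗
(2,5)X 2/3 ✓
(2,6)O 2/3 ✓
(3,0)O 2/3 ✓
(3,1)X 1/3 ✗
(3,2)X 3/4 ✓
(3,3)X 2/4 ✗
(3,4)O 0/3 ✗
(3,6)O 2/2 ✓
(4,0)O 1/1 ✓
(4,2)O 0/2 ✗
(4,3)X 2/3 ✓
(4,4)X 1/3 ✗
(4,5)O 1/2 ✗
(4,6)O 2/2 ✓
Unsatisfied: (0,0), (0,1), (0,2), (0,5), (1,1), (1,2), (1,5), (1,6), (2,1), (2,2), (2,3), (2,4), (3,1), (3,3), (3,4), (4,2), (4,4), (4,5) — 18 in total.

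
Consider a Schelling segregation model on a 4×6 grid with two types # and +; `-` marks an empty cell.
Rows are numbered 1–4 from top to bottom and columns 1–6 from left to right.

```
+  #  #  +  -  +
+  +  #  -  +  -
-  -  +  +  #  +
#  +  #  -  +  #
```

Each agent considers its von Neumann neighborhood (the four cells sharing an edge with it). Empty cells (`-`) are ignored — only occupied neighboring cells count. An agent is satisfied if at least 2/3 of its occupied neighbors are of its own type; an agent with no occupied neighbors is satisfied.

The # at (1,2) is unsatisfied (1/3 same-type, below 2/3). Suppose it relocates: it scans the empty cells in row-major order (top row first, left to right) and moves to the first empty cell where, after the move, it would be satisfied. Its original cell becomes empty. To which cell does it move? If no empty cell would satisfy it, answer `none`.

none

Vacating (1,2). Empty cells in order:
  (1,5): 0/3 same-type → still unsatisfied.
  (2,4): 1/4 same-type → still unsatisfied.
  (2,6): 0/3 same-type → still unsatisfied.
  (3,1): 1/2 same-type → still unsatisfied.
  (3,2): 0/3 same-type → still unsatisfied.
  (4,4): 1/3 same-type → still unsatisfied.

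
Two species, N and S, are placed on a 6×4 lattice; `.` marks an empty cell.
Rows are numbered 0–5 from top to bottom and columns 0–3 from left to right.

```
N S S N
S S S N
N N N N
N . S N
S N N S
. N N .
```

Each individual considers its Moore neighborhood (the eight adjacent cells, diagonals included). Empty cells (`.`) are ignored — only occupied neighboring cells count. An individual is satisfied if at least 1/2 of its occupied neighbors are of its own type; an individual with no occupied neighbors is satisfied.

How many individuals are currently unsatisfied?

8

Row 0: (0,0)N 0/3 ✗ · (0,1)S 4/5 ✓ · (0,2)S 3/5 ✓ · (0,3)N 1/3 ✗
Row 1: (1,0)S 2/5 ✗ · (1,1)S 4/8 ✓ · (1,2)S 3/8 ✗ · (1,3)N 3/5 ✓
Row 2: (2,0)N 2/4 ✓ · (2,1)N 3/7 ✗ · (2,2)N 4/7 ✓ · (2,3)N 3/5 ✓
Row 3: (3,0)N 3/4 ✓ · (3,2)S 1/7 ✗ · (3,3)N 3/5 ✓
Row 4: (4,0)S 0/3 ✗ · (4,1)N 4/6 ✓ · (4,2)N 4/6 ✓ · (4,3)S 1/4 ✗
Row 5: (5,1)N 3/4 ✓ · (5,2)N 3/4 ✓
Unsatisfied: (0,0), (0,3), (1,0), (1,2), (2,1), (3,2), (4,0), (4,3) — 8 in total.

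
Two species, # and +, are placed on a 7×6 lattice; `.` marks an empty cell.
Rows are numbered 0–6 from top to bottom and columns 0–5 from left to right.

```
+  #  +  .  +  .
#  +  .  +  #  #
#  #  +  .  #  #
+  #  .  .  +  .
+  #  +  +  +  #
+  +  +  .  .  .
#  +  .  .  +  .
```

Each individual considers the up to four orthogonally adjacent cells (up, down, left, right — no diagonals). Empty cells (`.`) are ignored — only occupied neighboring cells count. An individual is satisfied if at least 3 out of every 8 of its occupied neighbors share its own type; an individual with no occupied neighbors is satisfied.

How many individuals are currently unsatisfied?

(0,0)+ 0/2 not
(0,1)# 0/3 not
(0,2)+ 0/1 not
(0,4)+ 0/1 not
(1,0)# 1/3 not
(1,1)+ 0/3 not
(1,3)+ 0/1 not
(1,4)# 2/4 satisfied
(1,5)# 2/2 satisfied
(2,0)# 2/3 satisfied
(2,1)# 2/4 satisfied
(2,2)+ 0/1 not
(2,4)# 2/3 satisfied
(2,5)# 2/2 satisfied
(3,0)+ 1/3 not
(3,1)# 2/3 satisfied
(3,4)+ 1/2 satisfied
(4,0)+ 2/3 satisfied
(4,1)# 1/4 not
(4,2)+ 2/3 satisfied
(4,3)+ 2/2 satisfied
(4,4)+ 2/3 satisfied
(4,5)# 0/1 not
(5,0)+ 2/3 satisfied
(5,1)+ 3/4 satisfied
(5,2)+ 2/2 satisfied
(6,0)# 0/2 not
(6,1)+ 1/2 satisfied
(6,4)+ 0/0 satisfied
Unsatisfied: (0,0), (0,1), (0,2), (0,4), (1,0), (1,1), (1,3), (2,2), (3,0), (4,1), (4,5), (6,0) — 12 in total.

12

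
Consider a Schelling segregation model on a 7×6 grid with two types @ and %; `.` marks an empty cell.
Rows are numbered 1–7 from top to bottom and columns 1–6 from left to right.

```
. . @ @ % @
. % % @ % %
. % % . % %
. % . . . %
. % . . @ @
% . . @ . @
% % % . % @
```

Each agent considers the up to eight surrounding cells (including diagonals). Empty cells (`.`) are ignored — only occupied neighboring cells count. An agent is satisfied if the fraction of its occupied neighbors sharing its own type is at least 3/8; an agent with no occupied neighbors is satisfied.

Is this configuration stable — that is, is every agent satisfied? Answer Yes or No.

(1,3)@ 2/4 ✓
(1,4)@ 2/5 ✓
(1,5)% 2/5 ✓
(1,6)@ 0/3 ✗
(2,2)% 3/4 ✓
(2,3)% 3/6 ✓
(2,4)@ 2/7 ✗
(2,5)% 4/7 ✓
(2,6)% 4/5 ✓
(3,2)% 4/4 ✓
(3,3)% 4/5 ✓
(3,5)% 4/5 ✓
(3,6)% 4/4 ✓
(4,2)% 3/3 ✓
(4,6)% 2/4 ✓
(5,2)% 2/2 ✓
(5,5)@ 3/4 ✓
(5,6)@ 2/3 ✓
(6,1)% 3/3 ✓
(6,4)@ 1/3 ✗
(6,6)@ 3/4 ✓
(7,1)% 2/2 ✓
(7,2)% 3/3 ✓
(7,3)% 1/2 ✓
(7,5)% 0/3 ✗
(7,6)@ 1/2 ✓
For instance (1,6) has only 0/3 same-type neighbors, below 3/8.

No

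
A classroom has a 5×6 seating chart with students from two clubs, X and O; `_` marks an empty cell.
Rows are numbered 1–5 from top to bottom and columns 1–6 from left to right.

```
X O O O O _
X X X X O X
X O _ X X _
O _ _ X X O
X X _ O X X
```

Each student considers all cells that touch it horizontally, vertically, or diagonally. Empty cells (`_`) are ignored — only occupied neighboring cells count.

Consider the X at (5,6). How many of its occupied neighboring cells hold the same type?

Occupied neighbors of (5,6): (4,5)=X, (4,6)=O, (5,5)=X.
Same type (X): 2 of 3.

2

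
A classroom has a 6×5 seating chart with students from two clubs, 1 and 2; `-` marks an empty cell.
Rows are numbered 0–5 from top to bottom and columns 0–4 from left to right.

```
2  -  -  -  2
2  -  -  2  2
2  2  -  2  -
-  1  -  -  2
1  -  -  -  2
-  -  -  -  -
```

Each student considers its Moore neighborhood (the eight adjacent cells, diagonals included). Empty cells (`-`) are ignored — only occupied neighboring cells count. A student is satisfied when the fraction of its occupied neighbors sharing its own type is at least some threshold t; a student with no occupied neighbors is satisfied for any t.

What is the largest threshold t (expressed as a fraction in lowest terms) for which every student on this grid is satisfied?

1/3

Row 0: (0,0)2 1/1 · (0,4)2 2/2
Row 1: (1,0)2 3/3 · (1,3)2 3/3 · (1,4)2 3/3
Row 2: (2,0)2 2/3 · (2,1)2 2/3 · (2,3)2 3/3
Row 3: (3,1)1 1/3 · (3,4)2 2/2
Row 4: (4,0)1 1/1 · (4,4)2 1/1
The smallest same-type fraction is 1/3 at (3,1), which reduces to 1/3. Any threshold above that leaves this student unsatisfied.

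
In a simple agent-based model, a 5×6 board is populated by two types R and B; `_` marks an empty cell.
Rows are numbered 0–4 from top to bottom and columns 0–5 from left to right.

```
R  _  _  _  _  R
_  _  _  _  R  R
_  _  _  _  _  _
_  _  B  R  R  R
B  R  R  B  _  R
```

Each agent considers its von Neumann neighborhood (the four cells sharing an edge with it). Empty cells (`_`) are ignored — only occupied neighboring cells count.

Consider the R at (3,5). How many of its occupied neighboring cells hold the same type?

2

Occupied neighbors of (3,5): (4,5)=R, (3,4)=R.
Same type (R): 2 of 2.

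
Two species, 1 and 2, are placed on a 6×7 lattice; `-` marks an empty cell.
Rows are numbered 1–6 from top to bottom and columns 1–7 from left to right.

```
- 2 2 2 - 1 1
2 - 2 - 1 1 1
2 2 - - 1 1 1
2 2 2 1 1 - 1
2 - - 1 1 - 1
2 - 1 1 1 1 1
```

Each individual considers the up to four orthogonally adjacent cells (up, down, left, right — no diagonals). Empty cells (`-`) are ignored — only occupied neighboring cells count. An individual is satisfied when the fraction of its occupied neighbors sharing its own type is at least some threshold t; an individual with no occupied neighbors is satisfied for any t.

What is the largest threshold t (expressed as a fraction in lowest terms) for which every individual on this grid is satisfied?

1/2

Row 1: (1,2)2 1/1 · (1,3)2 3/3 · (1,4)2 1/1 · (1,6)1 2/2 · (1,7)1 2/2
Row 2: (2,1)2 1/1 · (2,3)2 1/1 · (2,5)1 2/2 · (2,6)1 4/4 · (2,7)1 3/3
Row 3: (3,1)2 3/3 · (3,2)2 2/2 · (3,5)1 3/3 · (3,6)1 3/3 · (3,7)1 3/3
Row 4: (4,1)2 3/3 · (4,2)2 3/3 · (4,3)2 1/2 · (4,4)1 2/3 · (4,5)1 3/3 · (4,7)1 2/2
Row 5: (5,1)2 2/2 · (5,4)1 3/3 · (5,5)1 3/3 · (5,7)1 2/2
Row 6: (6,1)2 1/1 · (6,3)1 1/1 · (6,4)1 3/3 · (6,5)1 3/3 · (6,6)1 2/2 · (6,7)1 2/2
The smallest same-type fraction is 1/2 at (4,3), which reduces to 1/2. Any threshold above that leaves this individual unsatisfied.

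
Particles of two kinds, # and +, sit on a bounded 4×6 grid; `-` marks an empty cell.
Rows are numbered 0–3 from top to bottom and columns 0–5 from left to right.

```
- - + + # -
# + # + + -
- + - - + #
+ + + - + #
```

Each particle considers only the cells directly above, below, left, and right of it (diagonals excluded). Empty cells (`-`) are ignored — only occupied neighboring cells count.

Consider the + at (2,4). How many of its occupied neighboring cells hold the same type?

2

Occupied neighbors of (2,4): (1,4)=+, (3,4)=+, (2,5)=#.
Same type (+): 2 of 3.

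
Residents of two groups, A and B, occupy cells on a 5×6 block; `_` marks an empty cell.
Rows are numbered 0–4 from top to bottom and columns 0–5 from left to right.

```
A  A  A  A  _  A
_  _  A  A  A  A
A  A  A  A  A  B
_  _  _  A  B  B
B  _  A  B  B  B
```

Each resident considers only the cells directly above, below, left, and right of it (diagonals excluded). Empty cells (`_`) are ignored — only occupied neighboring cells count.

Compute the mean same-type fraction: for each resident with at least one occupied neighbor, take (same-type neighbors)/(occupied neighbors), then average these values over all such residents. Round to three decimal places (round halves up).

Row 0: (0,0)A 1/1 · (0,1)A 2/2 · (0,2)A 3/3 · (0,3)A 2/2 · (0,5)A 1/1
Row 1: (1,2)A 3/3 · (1,3)A 4/4 · (1,4)A 3/3 · (1,5)A 2/3
Row 2: (2,0)A 1/1 · (2,1)A 2/2 · (2,2)A 3/3 · (2,3)A 4/4 · (2,4)A 2/4 · (2,5)B 1/3
Row 3: (3,3)A 1/3 · (3,4)B 2/4 · (3,5)B 3/3
Row 4: (4,0)B — no occupied neighbors · (4,2)A 0/1 · (4,3)B 1/3 · (4,4)B 3/3 · (4,5)B 2/2
Sum over 22 residents: 1/1 + 2/2 + 3/3 + 2/2 + 1/1 + 3/3 + 4/4 + 3/3 + 2/3 + 1/1 + 2/2 + 3/3 + 4/4 + 2/4 + 1/3 + 1/3 + 2/4 + 3/3 + 0/1 + 1/3 + 3/3 + 2/2 = 53/3; mean = 53/3 ÷ 22 = 53/66 = 0.803030… → 0.803.

0.803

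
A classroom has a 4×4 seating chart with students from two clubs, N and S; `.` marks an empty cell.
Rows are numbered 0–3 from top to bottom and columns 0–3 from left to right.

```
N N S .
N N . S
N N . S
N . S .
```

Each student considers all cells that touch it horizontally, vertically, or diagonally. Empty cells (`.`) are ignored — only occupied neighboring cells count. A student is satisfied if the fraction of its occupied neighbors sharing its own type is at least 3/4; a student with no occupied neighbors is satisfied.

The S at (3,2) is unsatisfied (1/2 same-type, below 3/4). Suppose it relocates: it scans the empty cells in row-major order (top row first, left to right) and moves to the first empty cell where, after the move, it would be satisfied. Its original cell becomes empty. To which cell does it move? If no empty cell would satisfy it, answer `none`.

(0,3)

Vacating (3,2). Empty cells in order:
  (0,3): 2/2 same-type → satisfied — stop here.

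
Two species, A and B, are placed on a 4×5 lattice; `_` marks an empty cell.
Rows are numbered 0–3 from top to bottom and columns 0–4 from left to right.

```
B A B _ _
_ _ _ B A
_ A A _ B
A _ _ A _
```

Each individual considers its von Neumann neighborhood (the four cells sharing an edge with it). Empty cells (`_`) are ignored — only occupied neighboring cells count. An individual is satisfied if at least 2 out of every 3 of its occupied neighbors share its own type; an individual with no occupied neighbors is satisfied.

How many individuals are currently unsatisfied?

6

Row 0: (0,0)B 0/1 ✗ · (0,1)A 0/2 ✗ · (0,2)B 0/1 ✗
Row 1: (1,3)B 0/1 ✗ · (1,4)A 0/2 ✗
Row 2: (2,1)A 1/1 ✓ · (2,2)A 1/1 ✓ · (2,4)B 0/1 ✗
Row 3: (3,0)A 0/0 ✓ · (3,3)A 0/0 ✓
Unsatisfied: (0,0), (0,1), (0,2), (1,3), (1,4), (2,4) — 6 in total.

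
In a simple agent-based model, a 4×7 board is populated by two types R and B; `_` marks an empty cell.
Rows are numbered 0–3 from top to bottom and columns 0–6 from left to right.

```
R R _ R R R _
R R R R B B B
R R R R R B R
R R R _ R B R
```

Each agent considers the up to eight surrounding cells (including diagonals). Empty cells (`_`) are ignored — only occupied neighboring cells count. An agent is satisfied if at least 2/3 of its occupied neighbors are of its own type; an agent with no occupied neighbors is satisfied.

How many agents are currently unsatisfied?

11

(0,0)R 3/3 ✓
(0,1)R 4/4 ✓
(0,3)R 3/4 ✓
(0,4)R 3/5 ✗
(0,5)R 1/4 ✗
(1,0)R 5/5 ✓
(1,1)R 7/7 ✓
(1,2)R 7/7 ✓
(1,3)R 6/7 ✓
(1,4)B 2/8 ✗
(1,5)B 3/7 ✗
(1,6)B 2/4 ✗
(2,0)R 5/5 ✓
(2,1)R 8/8 ✓
(2,2)R 7/7 ✓
(2,3)R 6/7 ✓
(2,4)R 3/7 ✗
(2,5)B 4/8 ✗
(2,6)R 1/5 ✗
(3,0)R 3/3 ✓
(3,1)R 5/5 ✓
(3,2)R 4/4 ✓
(3,4)R 2/4 ✗
(3,5)B 1/5 ✗
(3,6)R 1/3 ✗
Unsatisfied: (0,4), (0,5), (1,4), (1,5), (1,6), (2,4), (2,5), (2,6), (3,4), (3,5), (3,6) — 11 in total.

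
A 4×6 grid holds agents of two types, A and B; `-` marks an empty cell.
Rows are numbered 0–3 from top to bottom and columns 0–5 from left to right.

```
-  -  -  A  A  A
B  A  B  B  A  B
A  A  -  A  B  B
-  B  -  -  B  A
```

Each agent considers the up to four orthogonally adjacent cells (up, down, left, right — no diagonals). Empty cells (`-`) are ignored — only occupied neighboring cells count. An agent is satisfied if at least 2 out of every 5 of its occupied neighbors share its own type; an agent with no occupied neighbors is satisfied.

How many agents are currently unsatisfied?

8

(0,3)A 1/2 ok
(0,4)A 3/3 ok
(0,5)A 1/2 ok
(1,0)B 0/2 unhappy
(1,1)A 1/3 unhappy
(1,2)B 1/2 ok
(1,3)B 1/4 unhappy
(1,4)A 1/4 unhappy
(1,5)B 1/3 unhappy
(2,0)A 1/2 ok
(2,1)A 2/3 ok
(2,3)A 0/2 unhappy
(2,4)B 2/4 ok
(2,5)B 2/3 ok
(3,1)B 0/1 unhappy
(3,4)B 1/2 ok
(3,5)A 0/2 unhappy
Unsatisfied: (1,0), (1,1), (1,3), (1,4), (1,5), (2,3), (3,1), (3,5) — 8 in total.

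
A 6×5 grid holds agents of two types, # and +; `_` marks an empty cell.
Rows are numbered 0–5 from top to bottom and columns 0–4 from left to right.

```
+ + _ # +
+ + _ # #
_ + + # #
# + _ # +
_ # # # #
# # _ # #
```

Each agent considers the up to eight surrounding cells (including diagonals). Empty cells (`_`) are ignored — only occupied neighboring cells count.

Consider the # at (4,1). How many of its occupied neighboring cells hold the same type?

4

Occupied neighbors of (4,1): (3,0)=#, (3,1)=+, (4,2)=#, (5,0)=#, (5,1)=#.
Same type (#): 4 of 5.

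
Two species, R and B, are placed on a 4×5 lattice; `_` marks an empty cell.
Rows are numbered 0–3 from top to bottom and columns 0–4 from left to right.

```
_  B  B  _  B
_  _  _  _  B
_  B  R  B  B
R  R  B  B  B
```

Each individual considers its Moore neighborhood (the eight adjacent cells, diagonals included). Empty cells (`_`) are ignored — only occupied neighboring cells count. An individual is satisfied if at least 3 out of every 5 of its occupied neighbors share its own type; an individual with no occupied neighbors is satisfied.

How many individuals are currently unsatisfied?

Row 0: (0,1)B 1/1 ✓ · (0,2)B 1/1 ✓ · (0,4)B 1/1 ✓
Row 1: (1,4)B 3/3 ✓
Row 2: (2,1)B 1/4 ✗ · (2,2)R 1/5 ✗ · (2,3)B 5/6 ✓ · (2,4)B 4/4 ✓
Row 3: (3,0)R 1/2 ✗ · (3,1)R 2/4 ✗ · (3,2)B 3/5 ✓ · (3,3)B 4/5 ✓ · (3,4)B 3/3 ✓
Unsatisfied: (2,1), (2,2), (3,0), (3,1) — 4 in total.

4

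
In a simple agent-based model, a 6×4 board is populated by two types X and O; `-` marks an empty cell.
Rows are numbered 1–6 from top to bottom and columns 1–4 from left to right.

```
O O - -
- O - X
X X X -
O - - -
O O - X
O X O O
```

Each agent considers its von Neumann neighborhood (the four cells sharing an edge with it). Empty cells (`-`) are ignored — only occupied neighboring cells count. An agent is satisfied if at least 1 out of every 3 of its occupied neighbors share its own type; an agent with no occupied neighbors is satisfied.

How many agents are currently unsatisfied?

2

(1,1)O 1/1 satisfied
(1,2)O 2/2 satisfied
(2,2)O 1/2 satisfied
(2,4)X 0/0 satisfied
(3,1)X 1/2 satisfied
(3,2)X 2/3 satisfied
(3,3)X 1/1 satisfied
(4,1)O 1/2 satisfied
(5,1)O 3/3 satisfied
(5,2)O 1/2 satisfied
(5,4)X 0/1 not
(6,1)O 1/2 satisfied
(6,2)X 0/3 not
(6,3)O 1/2 satisfied
(6,4)O 1/2 satisfied
Unsatisfied: (5,4), (6,2) — 2 in total.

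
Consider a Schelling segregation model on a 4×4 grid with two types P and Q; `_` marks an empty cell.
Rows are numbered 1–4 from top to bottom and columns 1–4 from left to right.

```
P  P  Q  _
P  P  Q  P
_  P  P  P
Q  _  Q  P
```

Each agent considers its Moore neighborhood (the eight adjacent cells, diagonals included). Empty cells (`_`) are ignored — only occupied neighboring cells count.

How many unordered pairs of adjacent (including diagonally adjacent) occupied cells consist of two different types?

14

Scan each occupied cell's neighbors to the right and below (and the two forward diagonals) so each pair is counted once.
Row 1: P(1,1)–P(1,2)= P(1,1)–P(2,1)= P(1,1)–P(2,2)= P(1,2)–Q(1,3)≠ P(1,2)–P(2,2)= P(1,2)–Q(2,3)≠ P(1,2)–P(2,1)= Q(1,3)–Q(2,3)= Q(1,3)–P(2,4)≠ Q(1,3)–P(2,2)≠  → 4/10 unlike.
Row 2: P(2,1)–P(2,2)= P(2,1)–P(3,2)= P(2,2)–Q(2,3)≠ P(2,2)–P(3,2)= P(2,2)–P(3,3)= Q(2,3)–P(2,4)≠ Q(2,3)–P(3,3)≠ Q(2,3)–P(3,4)≠ Q(2,3)–P(3,2)≠ P(2,4)–P(3,4)= P(2,4)–P(3,3)=  → 5/11 unlike.
Row 3: P(3,2)–P(3,3)= P(3,2)–Q(4,3)≠ P(3,2)–Q(4,1)≠ P(3,3)–P(3,4)= P(3,3)–Q(4,3)≠ P(3,3)–P(4,4)= P(3,4)–P(4,4)= P(3,4)–Q(4,3)≠  → 4/8 unlike.
Row 4: Q(4,3)–P(4,4)≠  → 1/1 unlike.
Total adjacent occupied pairs: 30; unlike-type pairs: 14.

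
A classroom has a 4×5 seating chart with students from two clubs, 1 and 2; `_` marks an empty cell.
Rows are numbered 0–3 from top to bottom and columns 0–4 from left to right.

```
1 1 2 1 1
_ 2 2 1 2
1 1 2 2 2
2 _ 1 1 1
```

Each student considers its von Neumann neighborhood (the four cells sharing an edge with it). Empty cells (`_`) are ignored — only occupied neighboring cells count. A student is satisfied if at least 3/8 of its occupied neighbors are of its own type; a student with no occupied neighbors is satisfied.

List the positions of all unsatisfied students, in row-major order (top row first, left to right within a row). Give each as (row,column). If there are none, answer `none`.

(0,0)1 1/1 ok
(0,1)1 1/3 unhappy
(0,2)2 1/3 unhappy
(0,3)1 2/3 ok
(0,4)1 1/2 ok
(1,1)2 1/3 unhappy
(1,2)2 3/4 ok
(1,3)1 1/4 unhappy
(1,4)2 1/3 unhappy
(2,0)1 1/2 ok
(2,1)1 1/3 unhappy
(2,2)2 2/4 ok
(2,3)2 2/4 ok
(2,4)2 2/3 ok
(3,0)2 0/1 unhappy
(3,2)1 1/2 ok
(3,3)1 2/3 ok
(3,4)1 1/2 ok

(0,1), (0,2), (1,1), (1,3), (1,4), (2,1), (3,0)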